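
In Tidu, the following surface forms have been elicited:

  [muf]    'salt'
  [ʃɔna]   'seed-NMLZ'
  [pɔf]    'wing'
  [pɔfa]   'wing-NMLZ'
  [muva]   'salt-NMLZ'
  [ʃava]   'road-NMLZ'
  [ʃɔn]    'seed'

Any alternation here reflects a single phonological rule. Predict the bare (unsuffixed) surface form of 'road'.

[ʃaf]

'salt' shows [v] ~ [f] at the end of the stem ([muva] vs [muf]).
But 'wing' keeps [f] in both environments ([pɔfa], [pɔf]), so there is no rule changing /f/ to [v] before the NMLZ suffix.
The underlying segment must be /v/; voiced obstruents become voiceless word-finally, yielding [f] there.
From [ʃava] the stem 'road' is /ʃav/; word-finally this yields [ʃaf].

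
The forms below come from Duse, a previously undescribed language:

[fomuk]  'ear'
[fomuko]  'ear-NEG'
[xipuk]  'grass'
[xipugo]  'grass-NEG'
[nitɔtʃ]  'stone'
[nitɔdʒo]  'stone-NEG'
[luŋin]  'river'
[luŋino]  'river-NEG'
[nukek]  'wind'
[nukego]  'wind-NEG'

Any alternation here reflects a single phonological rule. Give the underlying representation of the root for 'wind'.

/nukeg/

In [nukek] and [nukego] the final segment of 'wind' alternates: [k] ~ [g].
But 'ear' keeps [k] in both environments ([fomuk], [fomuko]), so there is no rule changing /k/ to [g] before the NEG suffix.
Therefore /g/ is basic and [k] is derived by word-final obstruent devoicing (voiced obstruents become voiceless word-finally).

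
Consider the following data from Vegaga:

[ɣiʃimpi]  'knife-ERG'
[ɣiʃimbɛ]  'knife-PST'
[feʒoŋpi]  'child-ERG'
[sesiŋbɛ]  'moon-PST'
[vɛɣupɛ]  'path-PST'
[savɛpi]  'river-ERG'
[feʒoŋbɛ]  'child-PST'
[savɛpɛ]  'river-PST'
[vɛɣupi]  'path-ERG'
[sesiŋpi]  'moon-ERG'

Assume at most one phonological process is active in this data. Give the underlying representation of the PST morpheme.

The PST morpheme has two allomorphs, [-bɛ] and [-pɛ].
By contrast the ERG suffix keeps its initial [p] throughout — that segment must be underlying.
So the underlying form is /-bɛ/, and voiced stops become voiceless after a vowel.

/-bɛ/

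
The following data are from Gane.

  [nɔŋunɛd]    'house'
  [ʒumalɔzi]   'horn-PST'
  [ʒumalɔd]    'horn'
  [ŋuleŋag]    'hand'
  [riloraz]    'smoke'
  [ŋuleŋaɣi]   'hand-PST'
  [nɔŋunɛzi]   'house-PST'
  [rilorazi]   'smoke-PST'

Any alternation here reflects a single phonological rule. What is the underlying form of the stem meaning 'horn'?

/ʒumalɔd/

The stem for 'horn' ends in [z] in [ʒumalɔzi] but [d] in [ʒumalɔd].
The stem 'smoke' ([rilorazi], [riloraz]) shows [z] unchanged in both environments, so [z] cannot be basic with [d] derived in isolation.
The underlying segment must be /d/; voiced stops become fricatives between vowels, yielding [z] there.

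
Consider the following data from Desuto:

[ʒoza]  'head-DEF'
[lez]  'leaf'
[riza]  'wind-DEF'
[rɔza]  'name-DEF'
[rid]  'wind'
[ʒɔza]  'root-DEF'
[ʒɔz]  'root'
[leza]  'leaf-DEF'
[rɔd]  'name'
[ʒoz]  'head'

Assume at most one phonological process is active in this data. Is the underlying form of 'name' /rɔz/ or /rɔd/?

/rɔd/

'name' shows [d] ~ [z] at the end of the stem ([rɔd] vs [rɔza]).
The stem 'head' ([ʒoz], [ʒoza]) shows [z] unchanged in both environments, so [z] cannot be basic with [d] derived in isolation.
So /d/ is underlying, and a rule of intervocalic spirantization — voiced stops become fricatives between vowels — gives [z].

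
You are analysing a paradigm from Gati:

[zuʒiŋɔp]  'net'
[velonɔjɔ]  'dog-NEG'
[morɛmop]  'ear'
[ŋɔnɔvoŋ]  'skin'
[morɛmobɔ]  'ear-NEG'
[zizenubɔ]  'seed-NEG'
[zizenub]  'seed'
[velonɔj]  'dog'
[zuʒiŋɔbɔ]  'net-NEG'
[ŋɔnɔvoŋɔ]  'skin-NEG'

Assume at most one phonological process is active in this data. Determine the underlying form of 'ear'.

/morɛmop/

The root 'ear' surfaces as [morɛmobɔ] and [morɛmop], with a stem-final [b] ~ [p] alternation.
The stem 'seed' ([zizenubɔ], [zizenub]) shows [b] unchanged in both environments, so [b] cannot be basic with [p] derived in isolation.
So /p/ is underlying, and a rule of intervocalic voicing — voiceless stops become voiced between vowels — gives [b].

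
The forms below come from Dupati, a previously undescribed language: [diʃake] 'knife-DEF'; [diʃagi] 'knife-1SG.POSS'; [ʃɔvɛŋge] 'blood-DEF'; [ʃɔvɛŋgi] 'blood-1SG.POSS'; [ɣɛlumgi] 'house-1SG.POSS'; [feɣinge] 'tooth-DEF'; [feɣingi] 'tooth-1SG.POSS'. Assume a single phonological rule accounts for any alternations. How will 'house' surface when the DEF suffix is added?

[ɣɛlumge]

The DEF suffix surfaces as [-ge] and [-ke], depending on the final segment of the stem.
By contrast the 1SG.POSS suffix keeps its initial [g] throughout — that segment must be underlying.
So the underlying form is /-ke/, and voiceless stops become voiced after a nasal.
After 'house', which ends in a nasal, the suffix surfaces as [-ge], giving [ɣɛlumge].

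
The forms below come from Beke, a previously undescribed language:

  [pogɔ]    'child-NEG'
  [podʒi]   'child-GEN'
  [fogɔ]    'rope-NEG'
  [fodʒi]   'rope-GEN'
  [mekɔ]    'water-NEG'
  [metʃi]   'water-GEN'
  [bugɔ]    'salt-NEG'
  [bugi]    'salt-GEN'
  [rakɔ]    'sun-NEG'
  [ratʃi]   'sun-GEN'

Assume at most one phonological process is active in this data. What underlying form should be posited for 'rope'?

/fodʒ/

'rope' shows [g] ~ [dʒ] at the end of the stem ([fogɔ] vs [fodʒi]).
But 'salt' keeps [g] in both environments ([bugɔ], [bugi]), so there is no rule changing /g/ to [dʒ] before the GEN suffix.
The alternation reflects depalatalization: palato-alveolar /tʃ/ and /dʒ/ become [k] and [g] when no front vowel follows. /dʒ/ is underlying.
Hence 'rope' is /fodʒ/ underlyingly.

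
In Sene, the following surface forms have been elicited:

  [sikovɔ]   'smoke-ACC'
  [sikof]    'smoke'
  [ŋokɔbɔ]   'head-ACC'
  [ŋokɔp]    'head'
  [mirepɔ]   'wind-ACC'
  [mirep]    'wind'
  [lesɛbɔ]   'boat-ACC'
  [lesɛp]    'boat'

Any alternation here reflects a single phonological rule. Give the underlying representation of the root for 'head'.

The root 'head' surfaces as [ŋokɔbɔ] and [ŋokɔp], with a stem-final [b] ~ [p] alternation.
But 'wind' keeps [p] in both environments ([mirepɔ], [mirep]), so there is no rule changing /p/ to [b] before the ACC suffix.
Therefore /b/ is basic and [p] is derived by word-final obstruent devoicing (voiced obstruents become voiceless word-finally).
So 'head' = /ŋokɔb/.

/ŋokɔb/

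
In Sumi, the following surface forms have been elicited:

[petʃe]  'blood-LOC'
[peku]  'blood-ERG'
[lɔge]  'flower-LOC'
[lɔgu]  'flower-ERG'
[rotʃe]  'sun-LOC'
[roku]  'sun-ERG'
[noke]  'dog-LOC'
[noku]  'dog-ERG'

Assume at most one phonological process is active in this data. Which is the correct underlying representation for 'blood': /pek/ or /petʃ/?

/petʃ/

The root 'blood' surfaces as [petʃe] and [peku], with a stem-final [tʃ] ~ [k] alternation.
If /k/ were underlying and a rule turned it into [tʃ] before the LOC suffix, 'dog' would also alternate; but it has [k] in both [noke] and [noku].
So /tʃ/ is underlying, and a rule of depalatalization — palato-alveolar /tʃ/ becomes [k] when no front vowel follows — gives [k].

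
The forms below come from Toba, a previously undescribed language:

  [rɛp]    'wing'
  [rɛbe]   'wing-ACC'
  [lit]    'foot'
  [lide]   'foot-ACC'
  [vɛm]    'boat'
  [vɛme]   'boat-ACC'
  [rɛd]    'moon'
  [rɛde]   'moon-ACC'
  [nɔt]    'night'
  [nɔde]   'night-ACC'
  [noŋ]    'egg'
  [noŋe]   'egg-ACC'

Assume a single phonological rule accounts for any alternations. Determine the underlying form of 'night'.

/nɔt/

In [nɔt] and [nɔde] the final segment of 'night' alternates: [t] ~ [d].
The stem 'moon' ([rɛd], [rɛde]) shows [d] unchanged in both environments, so [d] cannot be basic with [t] derived in isolation.
The underlying segment must be /t/; voiceless stops become voiced between vowels, yielding [d] there.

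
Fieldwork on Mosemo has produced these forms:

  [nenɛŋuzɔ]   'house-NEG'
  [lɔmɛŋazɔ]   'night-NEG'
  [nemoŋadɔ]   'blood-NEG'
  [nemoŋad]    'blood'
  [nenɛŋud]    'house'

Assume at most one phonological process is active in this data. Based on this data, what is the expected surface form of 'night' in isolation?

[lɔmɛŋad]

The root 'house' surfaces as [nenɛŋuzɔ] and [nenɛŋud], with a stem-final [z] ~ [d] alternation.
But 'blood' keeps [d] in both environments ([nemoŋadɔ], [nemoŋad]), so there is no rule changing /d/ to [z] before the NEG suffix.
Therefore /z/ is basic and [d] is derived by word-final hardening (voiced fricatives become stops word-finally).
From [lɔmɛŋazɔ] the stem 'night' is /lɔmɛŋaz/; word-finally this yields [lɔmɛŋad].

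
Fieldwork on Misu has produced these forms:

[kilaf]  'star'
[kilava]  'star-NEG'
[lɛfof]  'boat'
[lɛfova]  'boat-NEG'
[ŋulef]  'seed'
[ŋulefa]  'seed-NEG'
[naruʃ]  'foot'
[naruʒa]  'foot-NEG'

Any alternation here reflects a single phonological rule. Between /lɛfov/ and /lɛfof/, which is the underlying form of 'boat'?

'boat' shows [f] ~ [v] at the end of the stem ([lɛfof] vs [lɛfova]).
If /f/ were underlying and a rule turned it into [v] before the NEG suffix, 'seed' would also alternate; but it has [f] in both [ŋulef] and [ŋulefa].
So /v/ is underlying, and a rule of word-final obstruent devoicing — voiced obstruents become voiceless word-finally — gives [f].

/lɛfov/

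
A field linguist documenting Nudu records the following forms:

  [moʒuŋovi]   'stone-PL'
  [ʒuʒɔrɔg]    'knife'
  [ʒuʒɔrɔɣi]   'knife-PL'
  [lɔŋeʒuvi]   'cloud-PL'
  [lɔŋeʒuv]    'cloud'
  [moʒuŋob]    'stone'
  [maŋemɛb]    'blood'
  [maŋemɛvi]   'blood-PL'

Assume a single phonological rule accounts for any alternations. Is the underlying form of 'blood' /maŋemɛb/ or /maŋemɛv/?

In [maŋemɛb] and [maŋemɛvi] the final segment of 'blood' alternates: [b] ~ [v].
The stem 'cloud' ([lɔŋeʒuv], [lɔŋeʒuvi]) shows [v] unchanged in both environments, so [v] cannot be basic with [b] derived in isolation.
So /b/ is underlying, and a rule of intervocalic spirantization — voiced stops become fricatives between vowels — gives [v].

/maŋemɛb/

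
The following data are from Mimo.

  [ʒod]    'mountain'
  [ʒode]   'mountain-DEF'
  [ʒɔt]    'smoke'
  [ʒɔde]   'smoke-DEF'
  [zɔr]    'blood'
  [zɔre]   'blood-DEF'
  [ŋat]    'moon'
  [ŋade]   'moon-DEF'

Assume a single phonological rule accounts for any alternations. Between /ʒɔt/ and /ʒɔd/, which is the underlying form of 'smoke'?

/ʒɔt/

'smoke' shows [t] ~ [d] at the end of the stem ([ʒɔt] vs [ʒɔde]).
Compare 'mountain', with invariant [d] in [ʒod] and [ʒode]: an analysis with underlying /d/ and a rule producing [t] in isolation would wrongly predict alternation here too.
The underlying segment must be /t/; voiceless stops become voiced between vowels, yielding [d] there.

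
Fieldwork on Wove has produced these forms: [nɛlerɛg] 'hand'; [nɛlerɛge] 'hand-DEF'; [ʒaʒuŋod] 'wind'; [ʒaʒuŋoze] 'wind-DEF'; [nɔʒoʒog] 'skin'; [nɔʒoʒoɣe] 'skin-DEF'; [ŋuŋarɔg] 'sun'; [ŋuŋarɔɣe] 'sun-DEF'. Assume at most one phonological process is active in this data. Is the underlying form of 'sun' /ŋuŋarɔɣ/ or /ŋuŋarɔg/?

/ŋuŋarɔɣ/

In [ŋuŋarɔg] and [ŋuŋarɔɣe] the final segment of 'sun' alternates: [g] ~ [ɣ].
The stem 'hand' ([nɛlerɛg], [nɛlerɛge]) shows [g] unchanged in both environments, so [g] cannot be basic with [ɣ] derived before the DEF suffix.
Therefore /ɣ/ is basic and [g] is derived by word-final hardening (voiced fricatives become stops word-finally).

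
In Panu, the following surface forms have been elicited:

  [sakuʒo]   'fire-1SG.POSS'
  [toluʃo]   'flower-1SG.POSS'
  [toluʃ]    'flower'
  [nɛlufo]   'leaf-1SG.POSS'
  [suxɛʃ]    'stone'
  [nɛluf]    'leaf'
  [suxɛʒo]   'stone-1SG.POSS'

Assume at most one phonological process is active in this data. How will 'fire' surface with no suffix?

The stem for 'stone' ends in [ʃ] in [suxɛʃ] but [ʒ] in [suxɛʒo].
The stem 'flower' ([toluʃ], [toluʃo]) shows [ʃ] unchanged in both environments, so [ʃ] cannot be basic with [ʒ] derived before the 1SG.POSS suffix.
The alternation reflects word-final obstruent devoicing: voiced obstruents become voiceless word-finally. /ʒ/ is underlying.
From [sakuʒo] the stem 'fire' is /sakuʒ/; word-finally this yields [sakuʃ].

[sakuʃ]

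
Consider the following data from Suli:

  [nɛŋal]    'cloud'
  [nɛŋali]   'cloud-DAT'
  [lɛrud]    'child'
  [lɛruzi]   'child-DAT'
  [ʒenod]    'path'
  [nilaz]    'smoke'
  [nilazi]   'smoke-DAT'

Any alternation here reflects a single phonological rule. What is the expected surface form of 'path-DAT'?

In [lɛrud] and [lɛruzi] the final segment of 'child' alternates: [d] ~ [z].
The stem 'smoke' ([nilaz], [nilazi]) shows [z] unchanged in both environments, so [z] cannot be basic with [d] derived in isolation.
The underlying segment must be /d/; voiced stops become fricatives between vowels, yielding [z] there.
The one attested form of 'path', [ʒenod], shows underlying /ʒenod/. Applying the same rule between vowels gives [ʒenozi].

[ʒenozi]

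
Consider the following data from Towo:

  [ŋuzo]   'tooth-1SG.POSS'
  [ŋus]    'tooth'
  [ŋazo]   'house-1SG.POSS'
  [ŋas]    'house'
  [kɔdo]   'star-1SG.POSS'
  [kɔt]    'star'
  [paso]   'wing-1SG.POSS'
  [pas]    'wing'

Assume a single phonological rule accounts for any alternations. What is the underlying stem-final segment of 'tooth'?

/z/

The root 'tooth' surfaces as [ŋuzo] and [ŋus], with a stem-final [z] ~ [s] alternation.
The stem 'wing' ([paso], [pas]) shows [s] unchanged in both environments, so [s] cannot be basic with [z] derived before the 1SG.POSS suffix.
So /z/ is underlying, and a rule of word-final obstruent devoicing — voiced obstruents become voiceless word-finally — gives [s].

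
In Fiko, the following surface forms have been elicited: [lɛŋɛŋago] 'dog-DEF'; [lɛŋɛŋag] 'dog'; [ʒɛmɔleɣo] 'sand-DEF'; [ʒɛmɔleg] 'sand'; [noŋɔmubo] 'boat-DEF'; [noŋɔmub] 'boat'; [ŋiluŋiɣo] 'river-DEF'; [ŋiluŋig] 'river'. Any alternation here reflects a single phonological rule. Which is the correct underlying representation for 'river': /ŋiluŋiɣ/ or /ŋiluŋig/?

/ŋiluŋiɣ/

'river' shows [ɣ] ~ [g] at the end of the stem ([ŋiluŋiɣo] vs [ŋiluŋig]).
But 'dog' keeps [g] in both environments ([lɛŋɛŋago], [lɛŋɛŋag]), so there is no rule changing /g/ to [ɣ] before the DEF suffix.
The alternation reflects word-final hardening: voiced fricatives become stops word-finally. /ɣ/ is underlying.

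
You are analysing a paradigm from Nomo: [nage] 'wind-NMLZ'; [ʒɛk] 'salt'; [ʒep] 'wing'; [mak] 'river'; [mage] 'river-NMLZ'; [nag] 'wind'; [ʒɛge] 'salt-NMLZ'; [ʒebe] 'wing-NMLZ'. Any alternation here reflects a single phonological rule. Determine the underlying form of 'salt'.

/ʒɛk/

'salt' shows [k] ~ [g] at the end of the stem ([ʒɛk] vs [ʒɛge]).
Compare 'wind', with invariant [g] in [nag] and [nage]: an analysis with underlying /g/ and a rule producing [k] in isolation would wrongly predict alternation here too.
The underlying segment must be /k/; voiceless stops become voiced between vowels, yielding [g] there.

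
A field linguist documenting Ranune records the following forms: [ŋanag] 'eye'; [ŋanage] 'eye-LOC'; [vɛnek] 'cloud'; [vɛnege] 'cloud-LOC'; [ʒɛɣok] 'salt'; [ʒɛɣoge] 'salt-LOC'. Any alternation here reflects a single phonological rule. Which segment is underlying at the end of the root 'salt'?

'salt' shows [k] ~ [g] at the end of the stem ([ʒɛɣok] vs [ʒɛɣoge]).
Compare 'eye', with invariant [g] in [ŋanag] and [ŋanage]: an analysis with underlying /g/ and a rule producing [k] in isolation would wrongly predict alternation here too.
So /k/ is underlying, and a rule of intervocalic voicing — voiceless stops become voiced between vowels — gives [g].

/k/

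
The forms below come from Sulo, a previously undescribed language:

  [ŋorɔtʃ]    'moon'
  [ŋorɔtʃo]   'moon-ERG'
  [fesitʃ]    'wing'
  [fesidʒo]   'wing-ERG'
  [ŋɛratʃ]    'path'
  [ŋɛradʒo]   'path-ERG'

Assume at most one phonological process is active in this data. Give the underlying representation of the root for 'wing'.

'wing' shows [tʃ] ~ [dʒ] at the end of the stem ([fesitʃ] vs [fesidʒo]).
But 'moon' keeps [tʃ] in both environments ([ŋorɔtʃ], [ŋorɔtʃo]), so there is no rule changing /tʃ/ to [dʒ] before the ERG suffix.
The alternation reflects word-final obstruent devoicing: voiced obstruents become voiceless word-finally. /dʒ/ is underlying.
The underlying form of 'wing' is therefore /fesidʒ/.

/fesidʒ/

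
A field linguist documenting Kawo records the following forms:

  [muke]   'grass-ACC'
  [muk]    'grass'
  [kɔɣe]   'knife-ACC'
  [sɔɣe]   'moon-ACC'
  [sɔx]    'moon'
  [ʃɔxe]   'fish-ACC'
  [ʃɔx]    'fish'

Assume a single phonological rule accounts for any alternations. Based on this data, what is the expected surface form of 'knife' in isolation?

The root 'moon' surfaces as [sɔɣe] and [sɔx], with a stem-final [ɣ] ~ [x] alternation.
But 'fish' keeps [x] in both environments ([ʃɔxe], [ʃɔx]), so there is no rule changing /x/ to [ɣ] before the ACC suffix.
The alternation reflects word-final obstruent devoicing: voiced obstruents become voiceless word-finally. /ɣ/ is underlying.
From [kɔɣe] the stem 'knife' is /kɔɣ/; word-finally this yields [kɔx].

[kɔx]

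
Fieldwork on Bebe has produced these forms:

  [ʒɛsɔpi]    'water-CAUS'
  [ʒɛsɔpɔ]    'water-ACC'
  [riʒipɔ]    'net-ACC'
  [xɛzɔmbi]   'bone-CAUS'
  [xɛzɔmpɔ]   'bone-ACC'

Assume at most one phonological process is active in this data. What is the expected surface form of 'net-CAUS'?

The CAUS morpheme has two allomorphs, [-bi] and [-pi].
The ACC suffix, which begins with [p], is invariant after every stem; so [p] is not altered by any rule here.
So the underlying form is /-bi/, and voiced stops become voiceless after a vowel.
After 'net', which ends in a vowel, the suffix surfaces as [-pi], giving [riʒipi].

[riʒipi]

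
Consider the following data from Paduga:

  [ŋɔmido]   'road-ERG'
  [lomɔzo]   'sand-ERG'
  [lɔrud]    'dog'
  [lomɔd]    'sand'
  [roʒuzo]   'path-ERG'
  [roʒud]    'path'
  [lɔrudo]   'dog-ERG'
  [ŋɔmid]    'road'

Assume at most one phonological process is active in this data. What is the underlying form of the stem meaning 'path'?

In [roʒud] and [roʒuzo] the final segment of 'path' alternates: [d] ~ [z].
The stem 'dog' ([lɔrud], [lɔrudo]) shows [d] unchanged in both environments, so [d] cannot be basic with [z] derived before the ERG suffix.
So /z/ is underlying, and a rule of word-final hardening — voiced fricatives become stops word-finally — gives [d].
So 'path' = /roʒuz/.

/roʒuz/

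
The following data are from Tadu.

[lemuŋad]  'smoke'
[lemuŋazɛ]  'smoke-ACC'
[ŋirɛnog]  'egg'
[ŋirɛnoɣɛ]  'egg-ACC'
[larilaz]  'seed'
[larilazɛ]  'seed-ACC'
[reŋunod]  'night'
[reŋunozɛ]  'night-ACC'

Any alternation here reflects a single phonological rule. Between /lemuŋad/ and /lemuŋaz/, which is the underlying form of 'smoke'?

'smoke' shows [d] ~ [z] at the end of the stem ([lemuŋad] vs [lemuŋazɛ]).
The stem 'seed' ([larilaz], [larilazɛ]) shows [z] unchanged in both environments, so [z] cannot be basic with [d] derived in isolation.
Therefore /d/ is basic and [z] is derived by intervocalic spirantization (voiced stops become fricatives between vowels).

/lemuŋad/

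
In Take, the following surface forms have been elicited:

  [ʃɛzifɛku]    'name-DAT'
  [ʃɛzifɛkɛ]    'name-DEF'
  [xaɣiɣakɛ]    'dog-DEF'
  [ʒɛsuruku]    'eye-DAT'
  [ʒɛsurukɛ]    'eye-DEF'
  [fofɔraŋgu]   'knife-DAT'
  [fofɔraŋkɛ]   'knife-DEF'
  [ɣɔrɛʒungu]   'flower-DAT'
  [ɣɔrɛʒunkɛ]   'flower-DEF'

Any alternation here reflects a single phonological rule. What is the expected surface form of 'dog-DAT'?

The DAT suffix surfaces as [-gu] and [-ku], depending on the final segment of the stem.
By contrast the DEF suffix keeps its initial [k] throughout — that segment must be underlying.
So the underlying form is /-gu/, and voiced stops become voiceless after a vowel.
After 'dog', which ends in a vowel, the suffix surfaces as [-ku], giving [xaɣiɣaku].

[xaɣiɣaku]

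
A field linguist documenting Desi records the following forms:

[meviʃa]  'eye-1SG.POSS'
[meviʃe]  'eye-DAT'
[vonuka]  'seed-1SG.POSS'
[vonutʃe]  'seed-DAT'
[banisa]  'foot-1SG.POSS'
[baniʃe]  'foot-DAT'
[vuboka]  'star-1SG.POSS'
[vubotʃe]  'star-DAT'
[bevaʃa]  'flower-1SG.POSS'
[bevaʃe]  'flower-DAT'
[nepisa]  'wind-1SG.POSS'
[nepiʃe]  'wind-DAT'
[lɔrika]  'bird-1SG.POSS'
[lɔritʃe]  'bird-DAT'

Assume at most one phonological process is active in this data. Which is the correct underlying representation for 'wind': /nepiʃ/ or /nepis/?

/nepis/

'wind' shows [s] ~ [ʃ] at the end of the stem ([nepisa] vs [nepiʃe]).
Compare 'eye', with invariant [ʃ] in [meviʃa] and [meviʃe]: an analysis with underlying /ʃ/ and a rule producing [s] before the 1SG.POSS suffix would wrongly predict alternation here too.
Therefore /s/ is basic and [ʃ] is derived by palatalization before a front vowel (/k/ and /s/ become palato-alveolar [tʃ] and [ʃ] before a front vowel).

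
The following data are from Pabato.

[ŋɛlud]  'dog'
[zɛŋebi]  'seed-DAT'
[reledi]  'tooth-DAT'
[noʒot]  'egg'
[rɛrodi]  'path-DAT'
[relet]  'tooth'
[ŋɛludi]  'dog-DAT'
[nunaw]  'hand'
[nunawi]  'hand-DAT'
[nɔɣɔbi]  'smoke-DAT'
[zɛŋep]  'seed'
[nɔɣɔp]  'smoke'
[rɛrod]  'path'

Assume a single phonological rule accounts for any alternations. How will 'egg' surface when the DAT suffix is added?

[noʒodi]

The root 'tooth' surfaces as [relet] and [reledi], with a stem-final [t] ~ [d] alternation.
If /d/ were underlying and a rule turned it into [t] in isolation, 'dog' would also alternate; but it has [d] in both [ŋɛlud] and [ŋɛludi].
So /t/ is underlying, and a rule of intervocalic voicing — voiceless stops become voiced between vowels — gives [d].
The one attested form of 'egg', [noʒot], shows underlying /noʒot/. Applying the same rule between vowels gives [noʒodi].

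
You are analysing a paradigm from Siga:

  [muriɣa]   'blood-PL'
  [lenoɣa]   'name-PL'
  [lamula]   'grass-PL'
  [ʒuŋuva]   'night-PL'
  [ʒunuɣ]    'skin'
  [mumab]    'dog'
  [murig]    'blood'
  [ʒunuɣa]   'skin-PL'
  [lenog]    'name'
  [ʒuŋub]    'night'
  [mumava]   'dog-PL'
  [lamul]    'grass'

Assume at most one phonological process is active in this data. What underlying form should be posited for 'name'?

The stem for 'name' ends in [ɣ] in [lenoɣa] but [g] in [lenog].
Compare 'skin', with invariant [ɣ] in [ʒunuɣa] and [ʒunuɣ]: an analysis with underlying /ɣ/ and a rule producing [g] in isolation would wrongly predict alternation here too.
The underlying segment must be /g/; voiced stops become fricatives between vowels, yielding [ɣ] there.

/lenog/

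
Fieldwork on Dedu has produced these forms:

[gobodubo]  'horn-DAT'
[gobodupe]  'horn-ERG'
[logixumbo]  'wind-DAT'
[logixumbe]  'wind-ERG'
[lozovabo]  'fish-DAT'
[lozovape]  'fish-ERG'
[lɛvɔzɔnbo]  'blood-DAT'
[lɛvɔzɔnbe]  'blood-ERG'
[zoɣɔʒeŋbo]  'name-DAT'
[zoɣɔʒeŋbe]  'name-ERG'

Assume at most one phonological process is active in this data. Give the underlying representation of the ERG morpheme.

/-pe/

The ERG suffix surfaces as [-be] and [-pe], depending on the final segment of the stem.
The DAT suffix, which begins with [b], is invariant after every stem; so [b] is not altered by any rule here.
So the underlying form is /-pe/, and voiceless stops become voiced after a nasal.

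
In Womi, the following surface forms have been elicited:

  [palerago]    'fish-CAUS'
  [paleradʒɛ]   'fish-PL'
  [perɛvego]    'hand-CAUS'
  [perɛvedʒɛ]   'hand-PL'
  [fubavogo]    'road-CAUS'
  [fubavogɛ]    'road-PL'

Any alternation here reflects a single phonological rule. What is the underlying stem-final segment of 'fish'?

/dʒ/

In [palerago] and [paleradʒɛ] the final segment of 'fish' alternates: [g] ~ [dʒ].
But 'road' keeps [g] in both environments ([fubavogo], [fubavogɛ]), so there is no rule changing /g/ to [dʒ] before the PL suffix.
Therefore /dʒ/ is basic and [g] is derived by depalatalization (palato-alveolar /dʒ/ becomes [g] when no front vowel follows).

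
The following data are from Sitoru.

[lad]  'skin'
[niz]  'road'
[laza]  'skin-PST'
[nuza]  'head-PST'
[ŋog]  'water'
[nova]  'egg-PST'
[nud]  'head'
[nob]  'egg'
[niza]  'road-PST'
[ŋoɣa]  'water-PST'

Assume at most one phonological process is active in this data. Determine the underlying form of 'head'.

/nud/

The root 'head' surfaces as [nud] and [nuza], with a stem-final [d] ~ [z] alternation.
But 'road' keeps [z] in both environments ([niz], [niza]), so there is no rule changing /z/ to [d] in isolation.
Therefore /d/ is basic and [z] is derived by intervocalic spirantization (voiced stops become fricatives between vowels).
So 'head' = /nud/.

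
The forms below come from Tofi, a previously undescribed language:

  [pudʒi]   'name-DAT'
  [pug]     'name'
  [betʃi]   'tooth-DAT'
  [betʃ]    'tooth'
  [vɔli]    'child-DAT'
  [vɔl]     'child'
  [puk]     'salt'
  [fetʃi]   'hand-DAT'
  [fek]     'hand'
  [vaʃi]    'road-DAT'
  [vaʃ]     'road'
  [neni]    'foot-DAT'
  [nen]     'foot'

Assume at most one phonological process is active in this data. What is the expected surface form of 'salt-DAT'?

The root 'hand' surfaces as [fetʃi] and [fek], with a stem-final [tʃ] ~ [k] alternation.
If /tʃ/ were underlying and a rule turned it into [k] in isolation, 'tooth' would also alternate; but it has [tʃ] in both [betʃi] and [betʃ].
The alternation reflects palatalization before a front vowel: /k/ and /g/ become palato-alveolar [tʃ] and [dʒ] before a front vowel. /k/ is underlying.
The one attested form of 'salt', [puk], shows underlying /puk/. Applying the same rule before a front vowel gives [putʃi].

[putʃi]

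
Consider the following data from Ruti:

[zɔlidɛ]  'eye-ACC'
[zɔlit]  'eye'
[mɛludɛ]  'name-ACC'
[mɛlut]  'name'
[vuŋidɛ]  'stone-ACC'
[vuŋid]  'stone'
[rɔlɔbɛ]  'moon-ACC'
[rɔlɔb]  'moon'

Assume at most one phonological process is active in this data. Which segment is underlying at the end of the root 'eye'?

'eye' shows [d] ~ [t] at the end of the stem ([zɔlidɛ] vs [zɔlit]).
The stem 'stone' ([vuŋidɛ], [vuŋid]) shows [d] unchanged in both environments, so [d] cannot be basic with [t] derived in isolation.
So /t/ is underlying, and a rule of intervocalic voicing — voiceless stops become voiced between vowels — gives [d].

/t/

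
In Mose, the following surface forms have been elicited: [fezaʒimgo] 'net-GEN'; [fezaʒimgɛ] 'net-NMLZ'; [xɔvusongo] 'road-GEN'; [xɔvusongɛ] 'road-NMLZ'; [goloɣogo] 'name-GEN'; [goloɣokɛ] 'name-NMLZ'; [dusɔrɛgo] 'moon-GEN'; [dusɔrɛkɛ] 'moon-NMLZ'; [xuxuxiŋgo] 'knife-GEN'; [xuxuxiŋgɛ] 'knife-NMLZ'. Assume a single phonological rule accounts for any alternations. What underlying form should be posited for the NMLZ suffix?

/-kɛ/

The NMLZ morpheme has two allomorphs, [-gɛ] and [-kɛ].
The GEN suffix, which begins with [g], is invariant after every stem; so [g] is not altered by any rule here.
So the underlying form is /-kɛ/, and voiceless stops become voiced after a nasal.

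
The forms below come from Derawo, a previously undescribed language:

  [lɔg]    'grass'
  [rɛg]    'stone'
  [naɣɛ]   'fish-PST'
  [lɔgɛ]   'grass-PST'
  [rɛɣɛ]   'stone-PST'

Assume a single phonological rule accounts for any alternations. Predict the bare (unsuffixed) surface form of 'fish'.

[nag]

The stem for 'stone' ends in [g] in [rɛg] but [ɣ] in [rɛɣɛ].
But 'grass' keeps [g] in both environments ([lɔg], [lɔgɛ]), so there is no rule changing /g/ to [ɣ] before the PST suffix.
Therefore /ɣ/ is basic and [g] is derived by word-final hardening (voiced fricatives become stops word-finally).
The one attested form of 'fish', [naɣɛ], shows underlying /naɣ/. Applying the same rule word-finally gives [nag].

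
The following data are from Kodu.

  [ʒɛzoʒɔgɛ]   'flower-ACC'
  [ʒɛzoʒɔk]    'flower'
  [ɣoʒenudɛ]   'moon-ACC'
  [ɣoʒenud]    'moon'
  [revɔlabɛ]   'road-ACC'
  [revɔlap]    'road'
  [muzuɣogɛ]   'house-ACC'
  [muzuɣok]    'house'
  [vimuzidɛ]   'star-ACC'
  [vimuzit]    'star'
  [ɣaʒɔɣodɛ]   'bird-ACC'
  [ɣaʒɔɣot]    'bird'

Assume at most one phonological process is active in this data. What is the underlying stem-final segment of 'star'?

'star' shows [d] ~ [t] at the end of the stem ([vimuzidɛ] vs [vimuzit]).
But 'moon' keeps [d] in both environments ([ɣoʒenudɛ], [ɣoʒenud]), so there is no rule changing /d/ to [t] in isolation.
The alternation reflects intervocalic voicing: voiceless stops become voiced between vowels. /t/ is underlying.

/t/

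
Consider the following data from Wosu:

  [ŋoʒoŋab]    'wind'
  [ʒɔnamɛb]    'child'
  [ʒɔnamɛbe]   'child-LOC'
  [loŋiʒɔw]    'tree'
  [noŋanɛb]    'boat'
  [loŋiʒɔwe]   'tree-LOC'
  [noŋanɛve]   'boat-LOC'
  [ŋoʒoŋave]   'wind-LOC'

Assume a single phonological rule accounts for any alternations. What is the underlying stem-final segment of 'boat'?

In [noŋanɛve] and [noŋanɛb] the final segment of 'boat' alternates: [v] ~ [b].
The stem 'child' ([ʒɔnamɛbe], [ʒɔnamɛb]) shows [b] unchanged in both environments, so [b] cannot be basic with [v] derived before the LOC suffix.
The underlying segment must be /v/; voiced fricatives become stops word-finally, yielding [b] there.

/v/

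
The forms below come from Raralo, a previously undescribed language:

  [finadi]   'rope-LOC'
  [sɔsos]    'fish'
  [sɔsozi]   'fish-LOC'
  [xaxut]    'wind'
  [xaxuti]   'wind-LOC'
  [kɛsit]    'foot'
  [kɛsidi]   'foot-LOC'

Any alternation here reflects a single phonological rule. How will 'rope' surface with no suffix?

[finat]

In [kɛsit] and [kɛsidi] the final segment of 'foot' alternates: [t] ~ [d].
If /t/ were underlying and a rule turned it into [d] before the LOC suffix, 'wind' would also alternate; but it has [t] in both [xaxut] and [xaxuti].
Therefore /d/ is basic and [t] is derived by word-final obstruent devoicing (voiced obstruents become voiceless word-finally).
From [finadi] the stem 'rope' is /finad/; word-finally this yields [finat].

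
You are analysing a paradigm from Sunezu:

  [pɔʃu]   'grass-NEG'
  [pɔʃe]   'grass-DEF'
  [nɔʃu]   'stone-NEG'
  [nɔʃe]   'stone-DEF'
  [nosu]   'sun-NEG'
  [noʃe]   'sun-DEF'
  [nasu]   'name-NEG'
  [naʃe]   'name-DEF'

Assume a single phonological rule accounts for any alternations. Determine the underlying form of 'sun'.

/nos/

The stem for 'sun' ends in [s] in [nosu] but [ʃ] in [noʃe].
Compare 'stone', with invariant [ʃ] in [nɔʃu] and [nɔʃe]: an analysis with underlying /ʃ/ and a rule producing [s] before the NEG suffix would wrongly predict alternation here too.
The underlying segment must be /s/; /s/ becomes palato-alveolar [ʃ] before a front vowel, yielding [ʃ] there.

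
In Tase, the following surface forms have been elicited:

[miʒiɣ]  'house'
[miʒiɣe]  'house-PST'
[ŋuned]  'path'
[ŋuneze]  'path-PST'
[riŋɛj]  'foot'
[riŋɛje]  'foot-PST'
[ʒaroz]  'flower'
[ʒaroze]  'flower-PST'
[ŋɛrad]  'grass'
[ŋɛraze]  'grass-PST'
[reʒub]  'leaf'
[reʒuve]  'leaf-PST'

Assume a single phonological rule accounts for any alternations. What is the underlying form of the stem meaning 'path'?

/ŋuned/

In [ŋuned] and [ŋuneze] the final segment of 'path' alternates: [d] ~ [z].
If /z/ were underlying and a rule turned it into [d] in isolation, 'flower' would also alternate; but it has [z] in both [ʒaroz] and [ʒaroze].
Therefore /d/ is basic and [z] is derived by intervocalic spirantization (voiced stops become fricatives between vowels).
Hence 'path' is /ŋuned/ underlyingly.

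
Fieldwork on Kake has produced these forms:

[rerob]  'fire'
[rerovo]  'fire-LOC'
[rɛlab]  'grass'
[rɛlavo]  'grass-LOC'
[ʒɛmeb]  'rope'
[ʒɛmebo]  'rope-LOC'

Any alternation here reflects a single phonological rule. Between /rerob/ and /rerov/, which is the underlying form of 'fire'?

The stem for 'fire' ends in [b] in [rerob] but [v] in [rerovo].
The stem 'rope' ([ʒɛmeb], [ʒɛmebo]) shows [b] unchanged in both environments, so [b] cannot be basic with [v] derived before the LOC suffix.
So /v/ is underlying, and a rule of word-final hardening — voiced fricatives become stops word-finally — gives [b].

/rerov/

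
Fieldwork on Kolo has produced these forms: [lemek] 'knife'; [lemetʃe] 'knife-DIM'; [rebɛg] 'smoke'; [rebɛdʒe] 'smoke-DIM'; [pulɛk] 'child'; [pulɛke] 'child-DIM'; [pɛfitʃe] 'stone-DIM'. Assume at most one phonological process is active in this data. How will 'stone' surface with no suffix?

The stem for 'knife' ends in [k] in [lemek] but [tʃ] in [lemetʃe].
But 'child' keeps [k] in both environments ([pulɛk], [pulɛke]), so there is no rule changing /k/ to [tʃ] before the DIM suffix.
The underlying segment must be /tʃ/; palato-alveolar /tʃ/ and /dʒ/ become [k] and [g] when no front vowel follows, yielding [k] there.
From [pɛfitʃe] the stem 'stone' is /pɛfitʃ/; when no front vowel follows this yields [pɛfik].

[pɛfik]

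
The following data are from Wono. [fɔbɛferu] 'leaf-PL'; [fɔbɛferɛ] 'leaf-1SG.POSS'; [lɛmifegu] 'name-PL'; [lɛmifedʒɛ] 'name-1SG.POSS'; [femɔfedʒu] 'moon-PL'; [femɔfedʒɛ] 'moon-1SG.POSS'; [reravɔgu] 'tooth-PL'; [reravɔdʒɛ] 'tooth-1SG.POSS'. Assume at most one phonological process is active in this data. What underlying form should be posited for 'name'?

'name' shows [g] ~ [dʒ] at the end of the stem ([lɛmifegu] vs [lɛmifedʒɛ]).
Compare 'moon', with invariant [dʒ] in [femɔfedʒu] and [femɔfedʒɛ]: an analysis with underlying /dʒ/ and a rule producing [g] before the PL suffix would wrongly predict alternation here too.
So /g/ is underlying, and a rule of palatalization before a front vowel — /g/ becomes palato-alveolar [dʒ] before a front vowel — gives [dʒ].
The underlying form of 'name' is therefore /lɛmifeg/.

/lɛmifeg/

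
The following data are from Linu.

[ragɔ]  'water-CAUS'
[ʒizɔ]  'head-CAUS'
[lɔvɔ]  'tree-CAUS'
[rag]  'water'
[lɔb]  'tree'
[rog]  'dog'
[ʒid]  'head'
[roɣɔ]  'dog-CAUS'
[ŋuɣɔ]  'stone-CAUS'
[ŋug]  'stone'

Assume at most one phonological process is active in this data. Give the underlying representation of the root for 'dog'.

'dog' shows [ɣ] ~ [g] at the end of the stem ([roɣɔ] vs [rog]).
But 'water' keeps [g] in both environments ([ragɔ], [rag]), so there is no rule changing /g/ to [ɣ] before the CAUS suffix.
The alternation reflects word-final hardening: voiced fricatives become stops word-finally. /ɣ/ is underlying.

/roɣ/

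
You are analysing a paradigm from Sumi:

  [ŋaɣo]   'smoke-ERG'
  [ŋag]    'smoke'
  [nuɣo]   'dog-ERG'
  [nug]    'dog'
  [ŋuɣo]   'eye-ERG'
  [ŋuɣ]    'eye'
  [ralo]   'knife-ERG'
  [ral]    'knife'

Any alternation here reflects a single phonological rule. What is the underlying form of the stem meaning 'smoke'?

/ŋag/

'smoke' shows [ɣ] ~ [g] at the end of the stem ([ŋaɣo] vs [ŋag]).
Compare 'eye', with invariant [ɣ] in [ŋuɣo] and [ŋuɣ]: an analysis with underlying /ɣ/ and a rule producing [g] in isolation would wrongly predict alternation here too.
The alternation reflects intervocalic spirantization: voiced stops become fricatives between vowels. /g/ is underlying.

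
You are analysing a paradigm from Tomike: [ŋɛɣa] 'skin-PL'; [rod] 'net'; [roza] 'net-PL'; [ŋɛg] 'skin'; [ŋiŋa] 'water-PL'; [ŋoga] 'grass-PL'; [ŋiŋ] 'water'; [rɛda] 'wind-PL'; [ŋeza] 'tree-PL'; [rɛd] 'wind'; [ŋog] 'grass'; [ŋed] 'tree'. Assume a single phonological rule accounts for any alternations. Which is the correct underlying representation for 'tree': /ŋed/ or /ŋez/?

/ŋez/

In [ŋeza] and [ŋed] the final segment of 'tree' alternates: [z] ~ [d].
But 'wind' keeps [d] in both environments ([rɛda], [rɛd]), so there is no rule changing /d/ to [z] before the PL suffix.
Therefore /z/ is basic and [d] is derived by word-final hardening (voiced fricatives become stops word-finally).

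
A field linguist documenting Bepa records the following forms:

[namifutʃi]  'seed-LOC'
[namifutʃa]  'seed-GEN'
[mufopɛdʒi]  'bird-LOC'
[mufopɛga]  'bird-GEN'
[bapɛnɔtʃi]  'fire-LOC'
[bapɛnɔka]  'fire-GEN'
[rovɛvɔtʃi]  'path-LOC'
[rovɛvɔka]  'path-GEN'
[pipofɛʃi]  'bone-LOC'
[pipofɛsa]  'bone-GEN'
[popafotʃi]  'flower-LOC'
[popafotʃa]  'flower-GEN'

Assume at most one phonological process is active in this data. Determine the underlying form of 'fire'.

/bapɛnɔk/

In [bapɛnɔtʃi] and [bapɛnɔka] the final segment of 'fire' alternates: [tʃ] ~ [k].
But 'flower' keeps [tʃ] in both environments ([popafotʃi], [popafotʃa]), so there is no rule changing /tʃ/ to [k] before the GEN suffix.
Therefore /k/ is basic and [tʃ] is derived by palatalization before a front vowel (/k/, /g/ and /s/ become palato-alveolar [tʃ], [dʒ] and [ʃ] before a front vowel).
So 'fire' = /bapɛnɔk/.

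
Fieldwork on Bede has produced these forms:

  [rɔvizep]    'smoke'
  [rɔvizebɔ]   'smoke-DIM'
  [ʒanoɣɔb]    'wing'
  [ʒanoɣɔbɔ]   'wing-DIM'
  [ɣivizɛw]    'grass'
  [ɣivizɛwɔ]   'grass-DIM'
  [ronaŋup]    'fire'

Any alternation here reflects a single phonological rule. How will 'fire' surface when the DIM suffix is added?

[ronaŋubɔ]

The root 'smoke' surfaces as [rɔvizep] and [rɔvizebɔ], with a stem-final [p] ~ [b] alternation.
If /b/ were underlying and a rule turned it into [p] in isolation, 'wing' would also alternate; but it has [b] in both [ʒanoɣɔb] and [ʒanoɣɔbɔ].
The alternation reflects intervocalic voicing: voiceless stops become voiced between vowels. /p/ is underlying.
From [ronaŋup] the stem 'fire' is /ronaŋup/; between vowels this yields [ronaŋubɔ].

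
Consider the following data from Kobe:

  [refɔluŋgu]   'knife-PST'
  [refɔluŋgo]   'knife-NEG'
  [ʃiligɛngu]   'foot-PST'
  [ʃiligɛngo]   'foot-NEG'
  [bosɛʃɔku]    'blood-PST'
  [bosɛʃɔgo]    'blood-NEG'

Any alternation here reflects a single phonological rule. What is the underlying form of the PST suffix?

/-ku/

The PST morpheme has two allomorphs, [-gu] and [-ku].
By contrast the NEG suffix keeps its initial [g] throughout — that segment must be underlying.
The PST suffix is therefore /-ku/ underlyingly, with post-nasal voicing: voiceless stops become voiced after a nasal.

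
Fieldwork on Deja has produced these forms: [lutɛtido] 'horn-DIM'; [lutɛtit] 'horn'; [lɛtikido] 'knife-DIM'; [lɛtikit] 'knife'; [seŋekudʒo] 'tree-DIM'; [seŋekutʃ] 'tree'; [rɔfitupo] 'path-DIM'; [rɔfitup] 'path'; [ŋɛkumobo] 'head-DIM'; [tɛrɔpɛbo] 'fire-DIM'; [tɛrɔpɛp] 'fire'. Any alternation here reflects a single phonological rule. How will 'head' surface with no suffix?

[ŋɛkumop]

'fire' shows [b] ~ [p] at the end of the stem ([tɛrɔpɛbo] vs [tɛrɔpɛp]).
But 'path' keeps [p] in both environments ([rɔfitupo], [rɔfitup]), so there is no rule changing /p/ to [b] before the DIM suffix.
Therefore /b/ is basic and [p] is derived by word-final obstruent devoicing (voiced obstruents become voiceless word-finally).
From [ŋɛkumobo] the stem 'head' is /ŋɛkumob/; word-finally this yields [ŋɛkumop].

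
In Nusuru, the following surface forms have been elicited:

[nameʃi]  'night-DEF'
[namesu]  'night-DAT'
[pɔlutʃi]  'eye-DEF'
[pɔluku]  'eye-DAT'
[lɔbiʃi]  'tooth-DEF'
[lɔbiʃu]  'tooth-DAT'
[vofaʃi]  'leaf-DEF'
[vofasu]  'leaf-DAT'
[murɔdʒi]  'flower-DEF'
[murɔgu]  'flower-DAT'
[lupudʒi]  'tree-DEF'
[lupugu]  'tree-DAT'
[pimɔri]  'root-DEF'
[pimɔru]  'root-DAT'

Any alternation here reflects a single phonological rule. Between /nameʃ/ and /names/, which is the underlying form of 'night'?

/names/

'night' shows [ʃ] ~ [s] at the end of the stem ([nameʃi] vs [namesu]).
But 'tooth' keeps [ʃ] in both environments ([lɔbiʃi], [lɔbiʃu]), so there is no rule changing /ʃ/ to [s] before the DAT suffix.
So /s/ is underlying, and a rule of palatalization before a front vowel — /k/, /g/ and /s/ become palato-alveolar [tʃ], [dʒ] and [ʃ] before a front vowel — gives [ʃ].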